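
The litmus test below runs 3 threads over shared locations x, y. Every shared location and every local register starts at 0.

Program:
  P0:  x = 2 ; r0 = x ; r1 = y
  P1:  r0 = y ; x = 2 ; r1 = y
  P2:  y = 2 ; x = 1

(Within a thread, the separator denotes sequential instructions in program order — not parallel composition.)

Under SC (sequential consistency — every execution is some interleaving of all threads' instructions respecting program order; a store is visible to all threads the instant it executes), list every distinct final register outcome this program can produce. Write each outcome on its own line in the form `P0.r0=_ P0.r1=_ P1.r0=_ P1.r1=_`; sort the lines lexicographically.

P0.r0=1 P0.r1=2 P1.r0=0 P1.r1=0
P0.r0=1 P0.r1=2 P1.r0=0 P1.r1=2
P0.r0=1 P0.r1=2 P1.r0=2 P1.r1=2
P0.r0=2 P0.r1=0 P1.r0=0 P1.r1=0
P0.r0=2 P0.r1=0 P1.r0=0 P1.r1=2
P0.r0=2 P0.r1=0 P1.r0=2 P1.r1=2
P0.r0=2 P0.r1=2 P1.r0=0 P1.r1=0
P0.r0=2 P0.r1=2 P1.r0=0 P1.r1=2
P0.r0=2 P0.r1=2 P1.r0=2 P1.r1=2

outcome vector order: (P0.r0,P0.r1,P1.r0,P1.r1)
|SC outcomes| = 9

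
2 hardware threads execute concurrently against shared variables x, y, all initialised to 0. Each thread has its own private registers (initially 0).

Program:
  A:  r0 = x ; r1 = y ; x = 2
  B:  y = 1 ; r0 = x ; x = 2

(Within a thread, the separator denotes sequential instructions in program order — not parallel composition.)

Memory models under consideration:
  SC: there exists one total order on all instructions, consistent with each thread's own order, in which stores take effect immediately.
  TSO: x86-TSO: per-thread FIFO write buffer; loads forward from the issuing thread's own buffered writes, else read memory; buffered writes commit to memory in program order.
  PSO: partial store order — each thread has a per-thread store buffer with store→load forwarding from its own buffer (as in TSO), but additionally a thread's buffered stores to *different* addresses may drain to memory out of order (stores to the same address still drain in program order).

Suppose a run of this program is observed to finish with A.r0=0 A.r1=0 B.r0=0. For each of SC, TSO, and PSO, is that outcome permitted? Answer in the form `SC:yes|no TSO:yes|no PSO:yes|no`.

SC:yes TSO:yes PSO:yes

outcome vector order: (A.r0,A.r1,B.r0)
under SC → 000, 002, 010, 012, 210
under TSO → 000, 002, 010, 012, 210
under PSO → 000, 002, 010, 012, 200, 210
target 000 ∈ {SC,TSO,PSO}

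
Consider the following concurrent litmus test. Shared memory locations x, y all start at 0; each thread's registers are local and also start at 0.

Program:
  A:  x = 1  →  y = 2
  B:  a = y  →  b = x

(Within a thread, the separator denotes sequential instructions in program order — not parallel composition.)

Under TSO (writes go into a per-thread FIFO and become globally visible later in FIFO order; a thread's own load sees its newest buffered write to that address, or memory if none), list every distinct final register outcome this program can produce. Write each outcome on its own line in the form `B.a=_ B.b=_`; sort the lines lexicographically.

outcome vector order: (B.a,B.b)
|TSO outcomes| = 3

B.a=0 B.b=0
B.a=0 B.b=1
B.a=2 B.b=1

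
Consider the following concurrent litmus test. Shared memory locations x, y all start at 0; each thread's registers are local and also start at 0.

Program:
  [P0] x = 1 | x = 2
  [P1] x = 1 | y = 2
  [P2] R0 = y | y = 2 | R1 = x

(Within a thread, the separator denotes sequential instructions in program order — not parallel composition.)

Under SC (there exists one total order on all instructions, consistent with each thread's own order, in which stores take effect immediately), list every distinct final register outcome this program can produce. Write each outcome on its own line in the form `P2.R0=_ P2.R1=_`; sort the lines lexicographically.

P2.R0=0 P2.R1=0
P2.R0=0 P2.R1=1
P2.R0=0 P2.R1=2
P2.R0=2 P2.R1=1
P2.R0=2 P2.R1=2

outcome vector order: (P2.R0,P2.R1)
|SC outcomes| = 5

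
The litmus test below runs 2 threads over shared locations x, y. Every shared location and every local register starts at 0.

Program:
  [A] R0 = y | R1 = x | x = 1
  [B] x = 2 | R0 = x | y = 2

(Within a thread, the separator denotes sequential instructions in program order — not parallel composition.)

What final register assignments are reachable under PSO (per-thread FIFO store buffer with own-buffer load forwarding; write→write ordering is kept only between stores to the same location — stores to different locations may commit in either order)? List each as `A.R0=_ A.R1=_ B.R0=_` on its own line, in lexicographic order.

outcome vector order: (A.R0,A.R1,B.R0)
|PSO outcomes| = 6

A.R0=0 A.R1=0 B.R0=1
A.R0=0 A.R1=0 B.R0=2
A.R0=0 A.R1=2 B.R0=1
A.R0=0 A.R1=2 B.R0=2
A.R0=2 A.R1=0 B.R0=2
A.R0=2 A.R1=2 B.R0=2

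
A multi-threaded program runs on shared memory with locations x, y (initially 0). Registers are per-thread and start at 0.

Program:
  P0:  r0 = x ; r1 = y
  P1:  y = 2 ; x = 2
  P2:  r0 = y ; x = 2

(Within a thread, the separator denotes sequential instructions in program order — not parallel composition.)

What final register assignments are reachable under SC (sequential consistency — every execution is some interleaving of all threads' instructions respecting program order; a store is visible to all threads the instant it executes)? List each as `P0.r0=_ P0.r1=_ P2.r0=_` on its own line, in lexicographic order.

outcome vector order: (P0.r0,P0.r1,P2.r0)
|SC outcomes| = 7

P0.r0=0 P0.r1=0 P2.r0=0
P0.r0=0 P0.r1=0 P2.r0=2
P0.r0=0 P0.r1=2 P2.r0=0
P0.r0=0 P0.r1=2 P2.r0=2
P0.r0=2 P0.r1=0 P2.r0=0
P0.r0=2 P0.r1=2 P2.r0=0
P0.r0=2 P0.r1=2 P2.r0=2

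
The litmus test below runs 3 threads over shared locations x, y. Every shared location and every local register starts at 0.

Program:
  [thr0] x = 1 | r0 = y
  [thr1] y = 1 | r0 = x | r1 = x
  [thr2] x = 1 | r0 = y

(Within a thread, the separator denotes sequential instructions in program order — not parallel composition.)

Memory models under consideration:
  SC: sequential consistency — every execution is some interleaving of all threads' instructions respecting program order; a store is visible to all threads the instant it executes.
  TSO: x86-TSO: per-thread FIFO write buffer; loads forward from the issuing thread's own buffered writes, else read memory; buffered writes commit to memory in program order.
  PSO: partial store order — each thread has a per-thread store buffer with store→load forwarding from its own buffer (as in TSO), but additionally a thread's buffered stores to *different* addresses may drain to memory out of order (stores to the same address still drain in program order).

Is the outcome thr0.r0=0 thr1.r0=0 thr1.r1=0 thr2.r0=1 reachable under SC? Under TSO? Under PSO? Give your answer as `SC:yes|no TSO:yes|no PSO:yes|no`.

outcome vector order: (thr0.r0,thr1.r0,thr1.r1,thr2.r0)
[SC] allowed = {<0 1 1 0>; <0 1 1 1>; <1 0 0 1>; <1 0 1 1>; <1 1 1 0>; <1 1 1 1>}
[TSO] allowed = {<0 0 0 0>; <0 0 0 1>; <0 0 1 0>; <0 0 1 1>; <0 1 1 0>; <0 1 1 1>; <1 0 0 0>; <1 0 0 1>; <1 0 1 0>; <1 0 1 1>; <1 1 1 0>; <1 1 1 1>}
[PSO] allowed = {<0 0 0 0>; <0 0 0 1>; <0 0 1 0>; <0 0 1 1>; <0 1 1 0>; <0 1 1 1>; <1 0 0 0>; <1 0 0 1>; <1 0 1 0>; <1 0 1 1>; <1 1 1 0>; <1 1 1 1>}
target <0 0 0 1> ∈ {TSO,PSO}

SC:no TSO:yes PSO:yes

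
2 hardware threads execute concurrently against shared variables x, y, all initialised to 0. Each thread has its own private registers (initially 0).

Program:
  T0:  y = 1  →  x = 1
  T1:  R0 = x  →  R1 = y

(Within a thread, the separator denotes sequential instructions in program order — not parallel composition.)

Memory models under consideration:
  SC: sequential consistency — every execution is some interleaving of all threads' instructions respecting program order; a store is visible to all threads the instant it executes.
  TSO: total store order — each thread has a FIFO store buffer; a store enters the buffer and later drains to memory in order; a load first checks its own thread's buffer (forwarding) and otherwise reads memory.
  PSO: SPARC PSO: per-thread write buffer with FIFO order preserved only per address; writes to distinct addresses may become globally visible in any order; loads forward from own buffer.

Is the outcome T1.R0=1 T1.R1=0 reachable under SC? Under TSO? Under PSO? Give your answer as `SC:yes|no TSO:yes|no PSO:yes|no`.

SC:no TSO:no PSO:yes

outcome vector order: (T1.R0,T1.R1)
under SC → 00, 01, 11
under TSO → 00, 01, 11
under PSO → 00, 01, 10, 11
target 10 ∈ {PSO}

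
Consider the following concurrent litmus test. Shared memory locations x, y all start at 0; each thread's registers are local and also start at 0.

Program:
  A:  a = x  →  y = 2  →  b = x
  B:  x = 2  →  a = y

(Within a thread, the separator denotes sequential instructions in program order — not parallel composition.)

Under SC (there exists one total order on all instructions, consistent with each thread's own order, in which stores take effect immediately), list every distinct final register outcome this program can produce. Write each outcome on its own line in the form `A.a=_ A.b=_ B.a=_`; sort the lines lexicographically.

outcome vector order: (A.a,A.b,B.a)
|SC outcomes| = 5

A.a=0 A.b=0 B.a=2
A.a=0 A.b=2 B.a=0
A.a=0 A.b=2 B.a=2
A.a=2 A.b=2 B.a=0
A.a=2 A.b=2 B.a=2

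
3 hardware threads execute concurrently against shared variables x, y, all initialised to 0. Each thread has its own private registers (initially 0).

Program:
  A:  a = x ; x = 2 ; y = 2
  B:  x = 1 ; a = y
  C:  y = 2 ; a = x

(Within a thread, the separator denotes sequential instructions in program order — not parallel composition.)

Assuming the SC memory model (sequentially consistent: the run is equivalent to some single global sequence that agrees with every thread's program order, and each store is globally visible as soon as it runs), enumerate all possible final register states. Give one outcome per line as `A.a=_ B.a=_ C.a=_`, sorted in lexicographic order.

A.a=0 B.a=0 C.a=1
A.a=0 B.a=0 C.a=2
A.a=0 B.a=2 C.a=0
A.a=0 B.a=2 C.a=1
A.a=0 B.a=2 C.a=2
A.a=1 B.a=0 C.a=1
A.a=1 B.a=0 C.a=2
A.a=1 B.a=2 C.a=0
A.a=1 B.a=2 C.a=1
A.a=1 B.a=2 C.a=2

outcome vector order: (A.a,B.a,C.a)
|SC outcomes| = 10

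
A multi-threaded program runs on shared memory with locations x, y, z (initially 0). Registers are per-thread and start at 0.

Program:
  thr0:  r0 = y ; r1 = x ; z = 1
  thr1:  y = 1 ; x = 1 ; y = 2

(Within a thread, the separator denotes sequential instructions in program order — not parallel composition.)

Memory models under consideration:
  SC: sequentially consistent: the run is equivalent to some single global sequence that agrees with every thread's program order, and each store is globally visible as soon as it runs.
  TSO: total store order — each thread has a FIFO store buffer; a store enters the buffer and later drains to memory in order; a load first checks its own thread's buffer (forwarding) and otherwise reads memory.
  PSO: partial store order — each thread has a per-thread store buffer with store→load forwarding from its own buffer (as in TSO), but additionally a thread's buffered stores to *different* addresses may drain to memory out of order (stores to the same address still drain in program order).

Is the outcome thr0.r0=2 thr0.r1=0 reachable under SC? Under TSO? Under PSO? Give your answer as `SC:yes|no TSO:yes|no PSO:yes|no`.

outcome vector order: (thr0.r0,thr0.r1)
SC: 5 outcomes — {0/0, 0/1, 1/0, 1/1, 2/1}
TSO: 5 outcomes — {0/0, 0/1, 1/0, 1/1, 2/1}
PSO: 6 outcomes — {0/0, 0/1, 1/0, 1/1, 2/0, 2/1}
target 2/0 ∈ {PSO}

SC:no TSO:no PSO:yes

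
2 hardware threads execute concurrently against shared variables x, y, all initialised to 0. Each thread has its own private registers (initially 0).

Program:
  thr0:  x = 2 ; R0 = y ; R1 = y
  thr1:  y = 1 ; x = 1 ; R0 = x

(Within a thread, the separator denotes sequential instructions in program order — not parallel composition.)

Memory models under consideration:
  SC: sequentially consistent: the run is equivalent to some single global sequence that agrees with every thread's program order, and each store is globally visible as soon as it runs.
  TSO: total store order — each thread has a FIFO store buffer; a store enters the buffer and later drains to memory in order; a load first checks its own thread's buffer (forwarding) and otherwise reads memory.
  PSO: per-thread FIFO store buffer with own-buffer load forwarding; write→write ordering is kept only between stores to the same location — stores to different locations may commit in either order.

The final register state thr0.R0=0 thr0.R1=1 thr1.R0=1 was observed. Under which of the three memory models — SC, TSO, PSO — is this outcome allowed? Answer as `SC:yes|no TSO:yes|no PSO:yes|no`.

outcome vector order: (thr0.R0,thr0.R1,thr1.R0)
SC: 4 outcomes — {<0 0 1>; <0 1 1>; <1 1 1>; <1 1 2>}
TSO: 6 outcomes — {<0 0 1>; <0 0 2>; <0 1 1>; <0 1 2>; <1 1 1>; <1 1 2>}
PSO: 6 outcomes — {<0 0 1>; <0 0 2>; <0 1 1>; <0 1 2>; <1 1 1>; <1 1 2>}
target <0 1 1> ∈ {SC,TSO,PSO}

SC:yes TSO:yes PSO:yes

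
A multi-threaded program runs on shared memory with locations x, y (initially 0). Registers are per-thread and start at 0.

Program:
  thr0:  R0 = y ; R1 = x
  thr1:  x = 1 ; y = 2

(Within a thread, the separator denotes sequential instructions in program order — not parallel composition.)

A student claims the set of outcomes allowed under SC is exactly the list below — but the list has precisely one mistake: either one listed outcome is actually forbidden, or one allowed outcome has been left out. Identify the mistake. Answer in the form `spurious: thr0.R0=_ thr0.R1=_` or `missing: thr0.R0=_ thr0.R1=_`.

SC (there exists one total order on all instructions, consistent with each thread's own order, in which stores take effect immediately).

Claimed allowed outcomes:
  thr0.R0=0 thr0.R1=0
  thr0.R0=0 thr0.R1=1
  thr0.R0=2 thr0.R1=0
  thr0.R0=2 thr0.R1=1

spurious: thr0.R0=2 thr0.R1=0

outcome vector order: (thr0.R0,thr0.R1)
SC: 3 outcomes — {(0,0) (0,1) (2,1)}
claimed∖SC = {(2,0)}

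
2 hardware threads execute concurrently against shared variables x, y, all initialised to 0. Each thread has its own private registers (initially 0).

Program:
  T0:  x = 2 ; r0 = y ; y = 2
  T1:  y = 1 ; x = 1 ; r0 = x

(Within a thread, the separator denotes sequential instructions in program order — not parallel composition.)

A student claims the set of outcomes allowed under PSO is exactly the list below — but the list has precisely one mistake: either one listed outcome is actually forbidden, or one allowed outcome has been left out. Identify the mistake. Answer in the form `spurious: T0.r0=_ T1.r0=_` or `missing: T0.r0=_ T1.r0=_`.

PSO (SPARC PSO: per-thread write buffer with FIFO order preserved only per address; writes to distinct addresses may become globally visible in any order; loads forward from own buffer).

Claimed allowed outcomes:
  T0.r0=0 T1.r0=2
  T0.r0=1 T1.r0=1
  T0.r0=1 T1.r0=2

outcome vector order: (T0.r0,T1.r0)
[PSO] allowed = {0/1, 0/2, 1/1, 1/2}
PSO∖claimed = {0/1}

missing: T0.r0=0 T1.r0=1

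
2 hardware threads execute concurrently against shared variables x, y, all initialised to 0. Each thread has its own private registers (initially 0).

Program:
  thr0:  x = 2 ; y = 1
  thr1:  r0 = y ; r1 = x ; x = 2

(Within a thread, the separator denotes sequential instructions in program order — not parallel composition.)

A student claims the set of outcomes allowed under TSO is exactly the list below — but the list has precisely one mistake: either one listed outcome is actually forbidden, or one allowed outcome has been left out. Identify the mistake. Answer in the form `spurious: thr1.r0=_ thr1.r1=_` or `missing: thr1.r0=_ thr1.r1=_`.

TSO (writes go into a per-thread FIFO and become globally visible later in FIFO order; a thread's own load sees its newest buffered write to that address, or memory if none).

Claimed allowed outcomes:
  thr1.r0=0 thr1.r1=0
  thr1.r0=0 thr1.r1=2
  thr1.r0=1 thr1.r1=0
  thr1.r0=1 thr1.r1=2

outcome vector order: (thr1.r0,thr1.r1)
TSO: 3 outcomes — {0/0; 0/2; 1/2}
claimed∖TSO = {1/0}

spurious: thr1.r0=1 thr1.r1=0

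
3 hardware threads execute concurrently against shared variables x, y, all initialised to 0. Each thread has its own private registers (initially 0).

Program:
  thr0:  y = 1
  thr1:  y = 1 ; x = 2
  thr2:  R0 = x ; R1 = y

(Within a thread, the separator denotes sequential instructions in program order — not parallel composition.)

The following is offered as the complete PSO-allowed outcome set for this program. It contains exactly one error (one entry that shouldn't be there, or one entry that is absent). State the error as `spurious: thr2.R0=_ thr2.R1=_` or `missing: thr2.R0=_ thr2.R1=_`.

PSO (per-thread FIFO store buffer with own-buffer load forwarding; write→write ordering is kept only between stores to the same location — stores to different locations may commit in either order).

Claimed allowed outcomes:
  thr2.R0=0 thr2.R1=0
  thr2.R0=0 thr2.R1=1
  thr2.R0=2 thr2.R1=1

outcome vector order: (thr2.R0,thr2.R1)
under PSO → 0/0 0/1 2/0 2/1
PSO∖claimed = {2/0}

missing: thr2.R0=2 thr2.R1=0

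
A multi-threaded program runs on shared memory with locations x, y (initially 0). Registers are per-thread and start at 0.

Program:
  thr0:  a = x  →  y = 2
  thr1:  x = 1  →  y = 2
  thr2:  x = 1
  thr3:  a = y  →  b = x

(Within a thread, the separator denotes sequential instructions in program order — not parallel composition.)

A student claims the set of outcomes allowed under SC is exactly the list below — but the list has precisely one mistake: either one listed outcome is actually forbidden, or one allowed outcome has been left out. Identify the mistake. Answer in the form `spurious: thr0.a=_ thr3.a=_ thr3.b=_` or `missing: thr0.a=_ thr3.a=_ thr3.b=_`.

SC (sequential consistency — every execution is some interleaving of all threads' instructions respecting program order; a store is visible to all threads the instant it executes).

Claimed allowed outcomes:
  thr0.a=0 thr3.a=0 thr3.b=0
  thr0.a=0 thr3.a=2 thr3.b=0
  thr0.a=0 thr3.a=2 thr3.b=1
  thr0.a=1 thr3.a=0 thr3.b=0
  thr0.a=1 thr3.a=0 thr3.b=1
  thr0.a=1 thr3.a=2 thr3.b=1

outcome vector order: (thr0.a,thr3.a,thr3.b)
SC (7): (0,0,0) (0,0,1) (0,2,0) (0,2,1) (1,0,0) (1,0,1) (1,2,1)
SC∖claimed = {(0,0,1)}

missing: thr0.a=0 thr3.a=0 thr3.b=1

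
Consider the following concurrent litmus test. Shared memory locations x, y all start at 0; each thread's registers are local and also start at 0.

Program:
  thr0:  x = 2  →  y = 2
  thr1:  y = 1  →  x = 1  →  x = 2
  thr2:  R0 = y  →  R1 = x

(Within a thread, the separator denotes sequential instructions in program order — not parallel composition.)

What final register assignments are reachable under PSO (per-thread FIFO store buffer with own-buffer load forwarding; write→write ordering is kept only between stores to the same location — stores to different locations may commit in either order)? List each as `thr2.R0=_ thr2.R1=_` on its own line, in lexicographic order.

thr2.R0=0 thr2.R1=0
thr2.R0=0 thr2.R1=1
thr2.R0=0 thr2.R1=2
thr2.R0=1 thr2.R1=0
thr2.R0=1 thr2.R1=1
thr2.R0=1 thr2.R1=2
thr2.R0=2 thr2.R1=0
thr2.R0=2 thr2.R1=1
thr2.R0=2 thr2.R1=2

outcome vector order: (thr2.R0,thr2.R1)
|PSO outcomes| = 9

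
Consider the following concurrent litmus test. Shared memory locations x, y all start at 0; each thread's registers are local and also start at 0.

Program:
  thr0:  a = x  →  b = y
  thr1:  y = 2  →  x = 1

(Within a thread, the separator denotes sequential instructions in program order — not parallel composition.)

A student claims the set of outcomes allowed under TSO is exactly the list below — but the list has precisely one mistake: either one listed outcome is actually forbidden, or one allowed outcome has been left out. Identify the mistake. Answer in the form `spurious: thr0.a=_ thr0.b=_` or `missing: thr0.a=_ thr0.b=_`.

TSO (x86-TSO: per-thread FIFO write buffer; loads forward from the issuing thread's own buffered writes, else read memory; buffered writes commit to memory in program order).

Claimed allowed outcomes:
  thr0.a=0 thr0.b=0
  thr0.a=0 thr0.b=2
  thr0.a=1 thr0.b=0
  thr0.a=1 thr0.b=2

spurious: thr0.a=1 thr0.b=0

outcome vector order: (thr0.a,thr0.b)
TSO: 3 outcomes — {0/0; 0/2; 1/2}
claimed∖TSO = {1/0}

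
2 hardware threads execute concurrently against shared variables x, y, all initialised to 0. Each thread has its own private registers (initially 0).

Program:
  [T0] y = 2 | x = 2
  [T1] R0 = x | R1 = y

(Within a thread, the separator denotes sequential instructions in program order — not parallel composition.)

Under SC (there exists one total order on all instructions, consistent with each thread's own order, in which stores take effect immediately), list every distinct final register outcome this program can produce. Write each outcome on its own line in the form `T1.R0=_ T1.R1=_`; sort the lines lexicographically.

T1.R0=0 T1.R1=0
T1.R0=0 T1.R1=2
T1.R0=2 T1.R1=2

outcome vector order: (T1.R0,T1.R1)
|SC outcomes| = 3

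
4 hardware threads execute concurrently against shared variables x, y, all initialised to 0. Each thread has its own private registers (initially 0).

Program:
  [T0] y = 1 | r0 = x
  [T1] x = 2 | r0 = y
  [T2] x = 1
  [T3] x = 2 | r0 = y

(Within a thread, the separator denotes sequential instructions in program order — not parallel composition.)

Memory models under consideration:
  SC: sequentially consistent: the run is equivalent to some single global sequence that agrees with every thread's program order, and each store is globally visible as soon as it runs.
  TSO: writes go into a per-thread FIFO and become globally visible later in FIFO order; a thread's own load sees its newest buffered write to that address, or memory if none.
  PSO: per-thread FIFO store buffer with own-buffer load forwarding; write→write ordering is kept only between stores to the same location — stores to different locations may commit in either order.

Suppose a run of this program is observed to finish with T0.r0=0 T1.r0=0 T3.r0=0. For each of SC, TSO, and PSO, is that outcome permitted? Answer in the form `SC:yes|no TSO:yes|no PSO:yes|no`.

outcome vector order: (T0.r0,T1.r0,T3.r0)
SC: 9 outcomes — {(0,1,1); (1,0,0); (1,0,1); (1,1,0); (1,1,1); (2,0,0); (2,0,1); (2,1,0); (2,1,1)}
TSO: 12 outcomes — {(0,0,0); (0,0,1); (0,1,0); (0,1,1); (1,0,0); (1,0,1); (1,1,0); (1,1,1); (2,0,0); (2,0,1); (2,1,0); (2,1,1)}
PSO: 12 outcomes — {(0,0,0); (0,0,1); (0,1,0); (0,1,1); (1,0,0); (1,0,1); (1,1,0); (1,1,1); (2,0,0); (2,0,1); (2,1,0); (2,1,1)}
target (0,0,0) ∈ {TSO,PSO}

SC:no TSO:yes PSO:yes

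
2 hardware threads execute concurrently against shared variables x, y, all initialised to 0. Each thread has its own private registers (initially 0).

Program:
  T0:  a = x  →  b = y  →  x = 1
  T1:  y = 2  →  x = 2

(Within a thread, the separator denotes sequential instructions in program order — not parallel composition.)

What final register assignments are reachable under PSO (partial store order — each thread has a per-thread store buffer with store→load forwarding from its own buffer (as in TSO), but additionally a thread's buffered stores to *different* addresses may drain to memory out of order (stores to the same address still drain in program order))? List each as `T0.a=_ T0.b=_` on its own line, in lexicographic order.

T0.a=0 T0.b=0
T0.a=0 T0.b=2
T0.a=2 T0.b=0
T0.a=2 T0.b=2

outcome vector order: (T0.a,T0.b)
|PSO outcomes| = 4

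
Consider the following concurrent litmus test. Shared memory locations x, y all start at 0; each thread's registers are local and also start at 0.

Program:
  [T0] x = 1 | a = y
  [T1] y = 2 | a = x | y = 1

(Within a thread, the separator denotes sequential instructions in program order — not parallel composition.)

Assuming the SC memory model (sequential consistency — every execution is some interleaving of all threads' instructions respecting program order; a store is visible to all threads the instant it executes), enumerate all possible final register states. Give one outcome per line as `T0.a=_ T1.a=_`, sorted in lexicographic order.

T0.a=0 T1.a=1
T0.a=1 T1.a=0
T0.a=1 T1.a=1
T0.a=2 T1.a=0
T0.a=2 T1.a=1

outcome vector order: (T0.a,T1.a)
|SC outcomes| = 5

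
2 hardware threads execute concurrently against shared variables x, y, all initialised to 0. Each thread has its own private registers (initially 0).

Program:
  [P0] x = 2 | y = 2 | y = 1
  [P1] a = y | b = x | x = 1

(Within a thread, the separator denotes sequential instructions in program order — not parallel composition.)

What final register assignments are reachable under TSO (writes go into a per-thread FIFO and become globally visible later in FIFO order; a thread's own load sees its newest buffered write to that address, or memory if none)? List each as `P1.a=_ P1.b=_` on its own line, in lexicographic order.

outcome vector order: (P1.a,P1.b)
|TSO outcomes| = 4

P1.a=0 P1.b=0
P1.a=0 P1.b=2
P1.a=1 P1.b=2
P1.a=2 P1.b=2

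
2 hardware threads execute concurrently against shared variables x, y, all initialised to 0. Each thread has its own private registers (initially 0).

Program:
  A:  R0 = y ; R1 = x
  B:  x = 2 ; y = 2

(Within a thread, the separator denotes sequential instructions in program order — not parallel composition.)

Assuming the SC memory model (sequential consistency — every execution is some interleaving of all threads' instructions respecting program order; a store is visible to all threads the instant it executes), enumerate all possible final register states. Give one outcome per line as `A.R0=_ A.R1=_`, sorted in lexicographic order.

outcome vector order: (A.R0,A.R1)
|SC outcomes| = 3

A.R0=0 A.R1=0
A.R0=0 A.R1=2
A.R0=2 A.R1=2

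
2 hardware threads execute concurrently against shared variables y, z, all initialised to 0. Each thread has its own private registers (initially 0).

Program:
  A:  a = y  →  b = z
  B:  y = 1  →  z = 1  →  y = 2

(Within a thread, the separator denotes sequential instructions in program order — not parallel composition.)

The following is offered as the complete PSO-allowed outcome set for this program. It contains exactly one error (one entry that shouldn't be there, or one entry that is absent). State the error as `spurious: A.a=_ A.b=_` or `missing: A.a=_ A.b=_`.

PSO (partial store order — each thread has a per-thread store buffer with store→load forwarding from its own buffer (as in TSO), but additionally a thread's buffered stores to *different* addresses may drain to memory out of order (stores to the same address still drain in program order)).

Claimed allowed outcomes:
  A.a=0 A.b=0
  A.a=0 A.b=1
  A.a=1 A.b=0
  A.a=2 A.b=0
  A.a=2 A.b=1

missing: A.a=1 A.b=1

outcome vector order: (A.a,A.b)
under PSO → (0,0); (0,1); (1,0); (1,1); (2,0); (2,1)
PSO∖claimed = {(1,1)}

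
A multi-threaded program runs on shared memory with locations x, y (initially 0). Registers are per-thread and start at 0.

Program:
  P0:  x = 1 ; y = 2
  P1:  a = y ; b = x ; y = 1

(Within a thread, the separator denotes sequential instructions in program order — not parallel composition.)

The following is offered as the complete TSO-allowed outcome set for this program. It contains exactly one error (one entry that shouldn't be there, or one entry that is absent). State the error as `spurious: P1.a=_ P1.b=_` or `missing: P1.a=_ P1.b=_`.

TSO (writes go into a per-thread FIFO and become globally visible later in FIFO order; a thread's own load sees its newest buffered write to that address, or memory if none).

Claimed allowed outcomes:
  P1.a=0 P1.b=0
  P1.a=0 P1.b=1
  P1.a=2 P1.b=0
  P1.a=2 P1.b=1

outcome vector order: (P1.a,P1.b)
[TSO] allowed = {00, 01, 21}
claimed∖TSO = {20}

spurious: P1.a=2 P1.b=0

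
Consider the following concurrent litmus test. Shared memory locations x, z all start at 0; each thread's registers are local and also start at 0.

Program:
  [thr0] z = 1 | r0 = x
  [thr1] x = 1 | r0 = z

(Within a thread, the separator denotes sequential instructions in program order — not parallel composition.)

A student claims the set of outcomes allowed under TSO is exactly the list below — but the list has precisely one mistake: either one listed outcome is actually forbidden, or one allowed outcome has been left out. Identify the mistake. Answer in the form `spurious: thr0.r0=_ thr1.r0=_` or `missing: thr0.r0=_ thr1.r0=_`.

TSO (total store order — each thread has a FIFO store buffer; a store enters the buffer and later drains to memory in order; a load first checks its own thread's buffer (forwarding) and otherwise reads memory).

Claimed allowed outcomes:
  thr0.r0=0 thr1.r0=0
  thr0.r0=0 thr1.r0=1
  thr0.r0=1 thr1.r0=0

outcome vector order: (thr0.r0,thr1.r0)
[TSO] allowed = {(0,0), (0,1), (1,0), (1,1)}
TSO∖claimed = {(1,1)}

missing: thr0.r0=1 thr1.r0=1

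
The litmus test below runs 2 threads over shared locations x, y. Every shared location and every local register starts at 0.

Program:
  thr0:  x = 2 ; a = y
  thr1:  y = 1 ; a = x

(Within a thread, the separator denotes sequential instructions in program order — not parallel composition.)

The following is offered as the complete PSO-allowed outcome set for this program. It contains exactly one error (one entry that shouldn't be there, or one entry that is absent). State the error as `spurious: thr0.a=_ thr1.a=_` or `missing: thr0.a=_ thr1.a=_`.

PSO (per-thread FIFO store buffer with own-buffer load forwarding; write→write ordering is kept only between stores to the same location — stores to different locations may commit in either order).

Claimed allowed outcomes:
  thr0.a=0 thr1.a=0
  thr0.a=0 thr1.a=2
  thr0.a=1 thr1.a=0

missing: thr0.a=1 thr1.a=2

outcome vector order: (thr0.a,thr1.a)
PSO: 4 outcomes — {0/0 0/2 1/0 1/2}
PSO∖claimed = {1/2}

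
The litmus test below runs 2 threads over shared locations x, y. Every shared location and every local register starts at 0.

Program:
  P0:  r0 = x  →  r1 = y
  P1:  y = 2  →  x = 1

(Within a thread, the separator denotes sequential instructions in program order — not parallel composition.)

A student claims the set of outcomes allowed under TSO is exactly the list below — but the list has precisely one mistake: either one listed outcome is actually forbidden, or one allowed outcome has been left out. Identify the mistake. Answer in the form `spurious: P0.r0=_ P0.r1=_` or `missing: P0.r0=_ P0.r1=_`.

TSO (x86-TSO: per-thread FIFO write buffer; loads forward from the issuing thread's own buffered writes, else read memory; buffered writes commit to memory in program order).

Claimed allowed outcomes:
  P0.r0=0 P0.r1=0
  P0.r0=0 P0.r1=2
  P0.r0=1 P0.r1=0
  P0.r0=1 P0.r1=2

outcome vector order: (P0.r0,P0.r1)
[TSO] allowed = {<0 0> <0 2> <1 2>}
claimed∖TSO = {<1 0>}

spurious: P0.r0=1 P0.r1=0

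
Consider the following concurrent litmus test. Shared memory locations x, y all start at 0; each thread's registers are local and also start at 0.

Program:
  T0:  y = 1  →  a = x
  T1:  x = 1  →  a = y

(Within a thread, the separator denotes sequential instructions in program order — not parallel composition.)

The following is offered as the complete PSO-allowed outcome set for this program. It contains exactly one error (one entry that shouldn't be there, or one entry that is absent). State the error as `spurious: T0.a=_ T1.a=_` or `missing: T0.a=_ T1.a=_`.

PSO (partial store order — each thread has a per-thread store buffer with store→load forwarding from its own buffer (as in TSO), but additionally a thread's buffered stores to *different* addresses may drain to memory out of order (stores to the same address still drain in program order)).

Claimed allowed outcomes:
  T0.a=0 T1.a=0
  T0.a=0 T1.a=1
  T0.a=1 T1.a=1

missing: T0.a=1 T1.a=0

outcome vector order: (T0.a,T1.a)
[PSO] allowed = {(0,0), (0,1), (1,0), (1,1)}
PSO∖claimed = {(1,0)}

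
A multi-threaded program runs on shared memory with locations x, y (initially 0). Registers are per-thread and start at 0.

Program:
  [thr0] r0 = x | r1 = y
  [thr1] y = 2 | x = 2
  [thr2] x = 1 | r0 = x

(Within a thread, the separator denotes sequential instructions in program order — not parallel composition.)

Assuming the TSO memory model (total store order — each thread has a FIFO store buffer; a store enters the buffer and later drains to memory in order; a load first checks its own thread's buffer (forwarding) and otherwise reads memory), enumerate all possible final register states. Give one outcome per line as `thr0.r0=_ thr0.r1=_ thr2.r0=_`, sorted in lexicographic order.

outcome vector order: (thr0.r0,thr0.r1,thr2.r0)
|TSO outcomes| = 10

thr0.r0=0 thr0.r1=0 thr2.r0=1
thr0.r0=0 thr0.r1=0 thr2.r0=2
thr0.r0=0 thr0.r1=2 thr2.r0=1
thr0.r0=0 thr0.r1=2 thr2.r0=2
thr0.r0=1 thr0.r1=0 thr2.r0=1
thr0.r0=1 thr0.r1=0 thr2.r0=2
thr0.r0=1 thr0.r1=2 thr2.r0=1
thr0.r0=1 thr0.r1=2 thr2.r0=2
thr0.r0=2 thr0.r1=2 thr2.r0=1
thr0.r0=2 thr0.r1=2 thr2.r0=2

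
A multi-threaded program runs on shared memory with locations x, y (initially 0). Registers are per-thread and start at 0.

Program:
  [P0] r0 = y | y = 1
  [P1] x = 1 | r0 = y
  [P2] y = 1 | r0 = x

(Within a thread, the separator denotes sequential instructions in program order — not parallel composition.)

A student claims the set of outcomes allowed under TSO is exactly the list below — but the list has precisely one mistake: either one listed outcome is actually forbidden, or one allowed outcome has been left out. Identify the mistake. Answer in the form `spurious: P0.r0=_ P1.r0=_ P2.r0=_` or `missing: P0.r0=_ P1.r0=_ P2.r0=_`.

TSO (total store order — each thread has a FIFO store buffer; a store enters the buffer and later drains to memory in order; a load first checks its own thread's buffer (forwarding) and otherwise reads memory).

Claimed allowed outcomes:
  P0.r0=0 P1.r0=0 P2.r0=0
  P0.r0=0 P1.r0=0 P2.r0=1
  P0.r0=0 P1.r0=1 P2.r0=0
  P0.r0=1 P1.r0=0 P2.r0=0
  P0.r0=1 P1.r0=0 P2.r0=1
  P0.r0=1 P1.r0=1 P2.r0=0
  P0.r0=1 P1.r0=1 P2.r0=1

missing: P0.r0=0 P1.r0=1 P2.r0=1

outcome vector order: (P0.r0,P1.r0,P2.r0)
under TSO → 000 001 010 011 100 101 110 111
TSO∖claimed = {011}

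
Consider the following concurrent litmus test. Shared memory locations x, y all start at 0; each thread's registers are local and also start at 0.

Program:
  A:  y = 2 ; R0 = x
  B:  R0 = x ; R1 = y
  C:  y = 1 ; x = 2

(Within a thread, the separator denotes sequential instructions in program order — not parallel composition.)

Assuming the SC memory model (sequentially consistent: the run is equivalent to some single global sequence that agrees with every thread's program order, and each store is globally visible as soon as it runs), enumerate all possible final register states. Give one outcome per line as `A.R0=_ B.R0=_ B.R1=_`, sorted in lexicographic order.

outcome vector order: (A.R0,B.R0,B.R1)
|SC outcomes| = 10

A.R0=0 B.R0=0 B.R1=0
A.R0=0 B.R0=0 B.R1=1
A.R0=0 B.R0=0 B.R1=2
A.R0=0 B.R0=2 B.R1=1
A.R0=0 B.R0=2 B.R1=2
A.R0=2 B.R0=0 B.R1=0
A.R0=2 B.R0=0 B.R1=1
A.R0=2 B.R0=0 B.R1=2
A.R0=2 B.R0=2 B.R1=1
A.R0=2 B.R0=2 B.R1=2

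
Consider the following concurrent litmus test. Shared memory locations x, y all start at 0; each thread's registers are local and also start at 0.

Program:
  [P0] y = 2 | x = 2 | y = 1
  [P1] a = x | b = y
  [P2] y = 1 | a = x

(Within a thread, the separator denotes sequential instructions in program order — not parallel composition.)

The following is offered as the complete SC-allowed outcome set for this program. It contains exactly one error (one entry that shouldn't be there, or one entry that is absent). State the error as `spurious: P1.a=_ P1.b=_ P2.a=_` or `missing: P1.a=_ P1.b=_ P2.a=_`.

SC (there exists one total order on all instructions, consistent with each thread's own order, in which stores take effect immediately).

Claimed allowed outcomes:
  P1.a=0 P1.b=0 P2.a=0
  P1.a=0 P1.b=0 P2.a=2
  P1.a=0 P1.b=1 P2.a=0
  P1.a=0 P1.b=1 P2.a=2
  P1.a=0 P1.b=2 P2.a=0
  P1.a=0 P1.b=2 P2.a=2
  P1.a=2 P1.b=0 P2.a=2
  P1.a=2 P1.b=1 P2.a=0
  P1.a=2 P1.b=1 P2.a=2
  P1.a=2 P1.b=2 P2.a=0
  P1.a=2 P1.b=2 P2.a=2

spurious: P1.a=2 P1.b=0 P2.a=2

outcome vector order: (P1.a,P1.b,P2.a)
[SC] allowed = {000, 002, 010, 012, 020, 022, 210, 212, 220, 222}
claimed∖SC = {202}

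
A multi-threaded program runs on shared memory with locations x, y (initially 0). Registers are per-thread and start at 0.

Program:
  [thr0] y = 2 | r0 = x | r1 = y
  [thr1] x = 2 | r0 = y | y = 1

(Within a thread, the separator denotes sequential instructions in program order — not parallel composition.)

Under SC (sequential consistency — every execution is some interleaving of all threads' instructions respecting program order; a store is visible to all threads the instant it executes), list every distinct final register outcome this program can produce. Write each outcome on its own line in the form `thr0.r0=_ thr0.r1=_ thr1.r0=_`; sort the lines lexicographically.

thr0.r0=0 thr0.r1=1 thr1.r0=2
thr0.r0=0 thr0.r1=2 thr1.r0=2
thr0.r0=2 thr0.r1=1 thr1.r0=0
thr0.r0=2 thr0.r1=1 thr1.r0=2
thr0.r0=2 thr0.r1=2 thr1.r0=0
thr0.r0=2 thr0.r1=2 thr1.r0=2

outcome vector order: (thr0.r0,thr0.r1,thr1.r0)
|SC outcomes| = 6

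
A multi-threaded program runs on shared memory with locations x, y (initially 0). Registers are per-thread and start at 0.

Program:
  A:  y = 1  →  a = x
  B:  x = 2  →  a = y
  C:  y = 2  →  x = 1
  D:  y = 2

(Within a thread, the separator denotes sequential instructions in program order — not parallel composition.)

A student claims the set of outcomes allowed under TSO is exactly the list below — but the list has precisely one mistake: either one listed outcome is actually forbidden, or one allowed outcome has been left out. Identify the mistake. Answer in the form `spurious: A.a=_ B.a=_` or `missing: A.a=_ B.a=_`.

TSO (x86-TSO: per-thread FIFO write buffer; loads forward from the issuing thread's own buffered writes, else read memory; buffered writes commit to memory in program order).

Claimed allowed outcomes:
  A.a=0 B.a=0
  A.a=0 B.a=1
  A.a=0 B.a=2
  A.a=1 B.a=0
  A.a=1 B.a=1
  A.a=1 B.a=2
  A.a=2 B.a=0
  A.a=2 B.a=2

outcome vector order: (A.a,B.a)
[TSO] allowed = {(0,0); (0,1); (0,2); (1,0); (1,1); (1,2); (2,0); (2,1); (2,2)}
TSO∖claimed = {(2,1)}

missing: A.a=2 B.a=1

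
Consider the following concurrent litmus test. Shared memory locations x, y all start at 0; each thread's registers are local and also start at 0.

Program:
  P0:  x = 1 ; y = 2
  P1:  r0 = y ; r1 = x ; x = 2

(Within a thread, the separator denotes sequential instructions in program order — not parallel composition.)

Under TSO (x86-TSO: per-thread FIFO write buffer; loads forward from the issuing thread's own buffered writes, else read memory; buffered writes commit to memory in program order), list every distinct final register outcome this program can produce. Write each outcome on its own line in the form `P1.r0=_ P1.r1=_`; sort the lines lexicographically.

P1.r0=0 P1.r1=0
P1.r0=0 P1.r1=1
P1.r0=2 P1.r1=1

outcome vector order: (P1.r0,P1.r1)
|TSO outcomes| = 3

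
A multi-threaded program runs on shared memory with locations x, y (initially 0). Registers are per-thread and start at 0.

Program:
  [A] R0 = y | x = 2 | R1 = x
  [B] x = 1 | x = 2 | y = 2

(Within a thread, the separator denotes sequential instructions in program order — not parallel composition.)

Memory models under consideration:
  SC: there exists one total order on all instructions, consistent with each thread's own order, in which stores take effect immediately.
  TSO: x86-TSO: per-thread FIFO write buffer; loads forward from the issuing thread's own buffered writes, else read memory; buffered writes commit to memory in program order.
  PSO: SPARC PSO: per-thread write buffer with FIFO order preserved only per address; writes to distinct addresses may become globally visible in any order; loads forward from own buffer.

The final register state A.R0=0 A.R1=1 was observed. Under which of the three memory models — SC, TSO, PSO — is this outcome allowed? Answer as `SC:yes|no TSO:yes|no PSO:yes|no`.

outcome vector order: (A.R0,A.R1)
[SC] allowed = {<0 1>, <0 2>, <2 2>}
[TSO] allowed = {<0 1>, <0 2>, <2 2>}
[PSO] allowed = {<0 1>, <0 2>, <2 1>, <2 2>}
target <0 1> ∈ {SC,TSO,PSO}

SC:yes TSO:yes PSO:yes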